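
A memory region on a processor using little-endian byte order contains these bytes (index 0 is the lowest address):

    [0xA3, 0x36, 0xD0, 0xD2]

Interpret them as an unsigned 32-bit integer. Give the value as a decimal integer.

In little-endian order the low byte comes first in memory.
Reassemble most-significant byte first: D2 D0 36 A3 → 0xD2D036A3.
0xD2D036A3 = 3536860835.

3536860835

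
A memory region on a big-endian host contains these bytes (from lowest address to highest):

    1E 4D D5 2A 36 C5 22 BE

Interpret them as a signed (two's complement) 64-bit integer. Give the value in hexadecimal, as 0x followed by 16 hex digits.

Big-endian stores the most-significant byte at the lowest address.
The bytes are already most-significant first: 0x1E4DD52A36C522BE.

0x1E4DD52A36C522BE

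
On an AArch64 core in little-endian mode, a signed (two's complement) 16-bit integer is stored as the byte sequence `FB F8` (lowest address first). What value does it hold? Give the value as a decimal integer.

-1797

Little-endian stores the least-significant byte at the lowest address.
Reassemble most-significant byte first: F8 FB → 0xF8FB.
Top bit is set, so as a signed 16-bit value this is 0xF8FB − 2^16 = -1797.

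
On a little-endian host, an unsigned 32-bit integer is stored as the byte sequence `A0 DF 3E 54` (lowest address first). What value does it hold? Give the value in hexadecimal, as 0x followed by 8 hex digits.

In little-endian order the low byte comes first in memory.
Reassemble most-significant byte first: 54 3E DF A0 → 0x543EDFA0.

0x543EDFA0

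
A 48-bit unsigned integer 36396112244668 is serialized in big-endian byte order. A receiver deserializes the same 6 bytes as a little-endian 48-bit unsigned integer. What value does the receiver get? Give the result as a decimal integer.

207186389178913

36396112244668 in 48-bit hexadecimal is 0x211A21576FBC.
Stored big-endian, the bytes at ascending addresses are 21 1A 21 57 6F BC.
Read back as little-endian, the first byte is least significant, giving 0xBC6F57211A21.
0xBC6F57211A21 = 207186389178913.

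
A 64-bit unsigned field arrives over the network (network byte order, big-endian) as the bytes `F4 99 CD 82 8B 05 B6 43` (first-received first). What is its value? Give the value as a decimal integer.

17625344577252996675

Big-endian: lowest address holds the most-significant byte.
The bytes are already most-significant first: 0xF499CD828B05B643.
0xF499CD828B05B643 = 17625344577252996675.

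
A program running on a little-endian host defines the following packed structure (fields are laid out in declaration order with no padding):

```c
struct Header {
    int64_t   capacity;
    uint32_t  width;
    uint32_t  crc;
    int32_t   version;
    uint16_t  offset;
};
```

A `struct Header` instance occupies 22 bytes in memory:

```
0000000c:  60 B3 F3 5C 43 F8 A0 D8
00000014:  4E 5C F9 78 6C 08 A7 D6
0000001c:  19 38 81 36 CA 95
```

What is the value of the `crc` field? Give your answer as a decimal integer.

3601270892

`crc` follows `capacity` (8 B), `width` (4 B), so it starts at offset 8 + 4 = 12 and occupies 4 bytes.
Bytes at offsets 12..15: 6C 08 A7 D6.
Little-endian stores the least-significant byte at the lowest address.
Reassemble most-significant byte first: D6 A7 08 6C → 0xD6A7086C.
0xD6A7086C = 3601270892.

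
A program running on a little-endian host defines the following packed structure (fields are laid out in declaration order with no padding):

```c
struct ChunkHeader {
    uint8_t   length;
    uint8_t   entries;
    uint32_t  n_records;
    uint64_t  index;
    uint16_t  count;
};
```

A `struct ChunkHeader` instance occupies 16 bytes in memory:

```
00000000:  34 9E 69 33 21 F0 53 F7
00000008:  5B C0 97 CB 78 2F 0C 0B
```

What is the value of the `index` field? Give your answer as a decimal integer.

3420707769615644499

`index` follows `length` (1 B), `entries` (1 B), `n_records` (4 B), so it starts at offset 1 + 1 + 4 = 6 and occupies 8 bytes.
Bytes at offsets 6..13: 53 F7 5B C0 97 CB 78 2F.
Little-endian: lowest address holds the least-significant byte.
Reassemble most-significant byte first: 2F 78 CB 97 C0 5B F7 53 → 0x2F78CB97C05BF753.
0x2F78CB97C05BF753 = 3420707769615644499.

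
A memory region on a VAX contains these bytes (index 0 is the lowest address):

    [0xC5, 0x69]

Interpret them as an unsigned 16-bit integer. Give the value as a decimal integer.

27077

Little-endian stores the least-significant byte at the lowest address.
Reassemble most-significant byte first: 69 C5 → 0x69C5.
0x69C5 = 27077.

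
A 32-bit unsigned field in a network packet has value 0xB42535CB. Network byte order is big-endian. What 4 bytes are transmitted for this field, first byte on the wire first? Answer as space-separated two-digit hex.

Split into bytes (most-significant first): B4 25 35 CB.
In big-endian order the high byte comes first in memory.
So the memory order matches the most-significant-first order: B4 25 35 CB.

B4 25 35 CB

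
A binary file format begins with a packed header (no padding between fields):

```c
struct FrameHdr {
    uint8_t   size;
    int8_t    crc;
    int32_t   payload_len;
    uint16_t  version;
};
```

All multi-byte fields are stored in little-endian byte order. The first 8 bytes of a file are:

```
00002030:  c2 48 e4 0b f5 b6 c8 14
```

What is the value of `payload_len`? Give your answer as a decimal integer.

`payload_len` follows `size` (1 B), `crc` (1 B), so it starts at offset 1 + 1 = 2 and occupies 4 bytes.
Bytes at offsets 2..5: E4 0B F5 B6.
Little-endian: lowest address holds the least-significant byte.
Reassemble most-significant byte first: B6 F5 0B E4 → 0xB6F50BE4.
Top bit is set, so as a signed 32-bit value this is 0xB6F50BE4 − 2^32 = -1225454620.

-1225454620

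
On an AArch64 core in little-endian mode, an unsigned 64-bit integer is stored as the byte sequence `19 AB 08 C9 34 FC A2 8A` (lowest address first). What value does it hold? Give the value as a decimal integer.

In little-endian order the low byte comes first in memory.
Reassemble most-significant byte first: 8A A2 FC 34 C9 08 AB 19 → 0x8AA2FC34C908AB19.
0x8AA2FC34C908AB19 = 9989824227102468889.

9989824227102468889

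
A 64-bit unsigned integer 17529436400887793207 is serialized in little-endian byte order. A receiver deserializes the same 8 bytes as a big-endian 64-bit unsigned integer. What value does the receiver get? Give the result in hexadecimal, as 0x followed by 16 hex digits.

17529436400887793207 in 64-bit hexadecimal is 0xF34511881BB80637.
Stored little-endian, the bytes at ascending addresses are 37 06 B8 1B 88 11 45 F3.
Read back as big-endian, the last byte is least significant, giving 0x3706B81B881145F3.

0x3706B81B881145F3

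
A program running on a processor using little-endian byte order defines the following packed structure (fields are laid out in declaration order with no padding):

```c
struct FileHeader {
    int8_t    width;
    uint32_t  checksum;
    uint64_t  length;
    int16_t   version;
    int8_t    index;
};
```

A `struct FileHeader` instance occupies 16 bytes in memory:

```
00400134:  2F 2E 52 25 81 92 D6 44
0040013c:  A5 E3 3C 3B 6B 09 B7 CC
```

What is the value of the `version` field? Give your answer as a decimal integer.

-18679

`version` follows `width` (1 B), `checksum` (4 B), `length` (8 B), so it starts at offset 1 + 4 + 8 = 13 and occupies 2 bytes.
Bytes at offsets 13..14: 09 B7.
Little-endian: lowest address holds the least-significant byte.
Reassemble most-significant byte first: B7 09 → 0xB709.
Top bit is set, so as a signed 16-bit value this is 0xB709 − 2^16 = -18679.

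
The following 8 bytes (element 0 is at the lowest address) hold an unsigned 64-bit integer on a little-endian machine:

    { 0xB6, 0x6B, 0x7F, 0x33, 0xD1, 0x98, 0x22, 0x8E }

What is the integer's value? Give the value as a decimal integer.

10241916526873504694

Little-endian stores the least-significant byte at the lowest address.
Reassemble most-significant byte first: 8E 22 98 D1 33 7F 6B B6 → 0x8E2298D1337F6BB6.
0x8E2298D1337F6BB6 = 10241916526873504694.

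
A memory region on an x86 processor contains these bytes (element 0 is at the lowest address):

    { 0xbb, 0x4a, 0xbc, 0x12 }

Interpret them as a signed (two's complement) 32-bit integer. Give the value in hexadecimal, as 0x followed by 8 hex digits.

Little-endian: lowest address holds the least-significant byte.
Reassemble most-significant byte first: 12 BC 4A BB → 0x12BC4ABB.

0x12BC4ABB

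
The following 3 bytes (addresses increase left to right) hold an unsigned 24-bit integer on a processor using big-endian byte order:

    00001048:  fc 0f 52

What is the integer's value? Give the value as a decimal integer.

16518994

Big-endian: lowest address holds the most-significant byte.
The bytes are already most-significant first: 0xFC0F52.
0xFC0F52 = 16518994.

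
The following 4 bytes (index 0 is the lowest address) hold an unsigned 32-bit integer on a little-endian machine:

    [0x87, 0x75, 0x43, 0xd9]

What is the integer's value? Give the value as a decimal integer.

3645076871

Little-endian stores the least-significant byte at the lowest address.
Reassemble most-significant byte first: D9 43 75 87 → 0xD9437587.
0xD9437587 = 3645076871.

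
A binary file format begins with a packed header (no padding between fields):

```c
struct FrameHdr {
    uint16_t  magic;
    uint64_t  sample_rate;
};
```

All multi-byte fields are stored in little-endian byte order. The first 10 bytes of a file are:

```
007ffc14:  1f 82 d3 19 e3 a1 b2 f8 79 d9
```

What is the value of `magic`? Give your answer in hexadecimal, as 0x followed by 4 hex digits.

0x821F

`magic` is the first field, at byte offset 0, occupying 2 bytes.
Bytes at offsets 0..1: 1F 82.
Little-endian: lowest address holds the least-significant byte.
Reassemble most-significant byte first: 82 1F → 0x821F.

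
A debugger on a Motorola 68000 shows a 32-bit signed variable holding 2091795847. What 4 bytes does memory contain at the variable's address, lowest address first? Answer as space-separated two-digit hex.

2091795847 in hexadecimal, padded to 32 bits, is 0x7CAE4587.
Split into bytes (most-significant first): 7C AE 45 87.
Big-endian stores the most-significant byte at the lowest address.
So the memory order matches the most-significant-first order: 7C AE 45 87.

7C AE 45 87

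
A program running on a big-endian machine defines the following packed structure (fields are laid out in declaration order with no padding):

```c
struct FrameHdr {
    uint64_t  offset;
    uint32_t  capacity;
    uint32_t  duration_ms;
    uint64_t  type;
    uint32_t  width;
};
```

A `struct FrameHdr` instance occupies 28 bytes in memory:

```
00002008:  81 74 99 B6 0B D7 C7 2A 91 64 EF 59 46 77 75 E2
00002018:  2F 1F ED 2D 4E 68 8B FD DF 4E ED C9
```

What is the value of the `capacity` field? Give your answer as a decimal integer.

2439311193

`capacity` follows `offset` (8 bytes), so it starts at byte offset 8 and occupies 4 bytes.
Bytes at offsets 8..11: 91 64 EF 59.
Big-endian stores the most-significant byte at the lowest address.
The bytes are already most-significant first: 0x9164EF59.
0x9164EF59 = 2439311193.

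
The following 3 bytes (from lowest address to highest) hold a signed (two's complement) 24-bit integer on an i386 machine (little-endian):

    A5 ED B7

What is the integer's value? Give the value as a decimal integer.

In little-endian order the low byte comes first in memory.
Reassemble most-significant byte first: B7 ED A5 → 0xB7EDA5.
Top bit is set, so as a signed 24-bit value this is 0xB7EDA5 − 2^24 = -4723291.

-4723291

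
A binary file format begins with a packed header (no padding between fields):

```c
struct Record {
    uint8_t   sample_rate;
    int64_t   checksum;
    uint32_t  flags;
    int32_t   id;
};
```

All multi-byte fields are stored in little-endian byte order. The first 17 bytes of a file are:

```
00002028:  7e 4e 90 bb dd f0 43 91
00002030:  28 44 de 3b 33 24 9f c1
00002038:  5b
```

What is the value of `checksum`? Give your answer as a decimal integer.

2923192334931431502

`checksum` follows `sample_rate` (1 byte), so it starts at byte offset 1 and occupies 8 bytes.
Bytes at offsets 1..8: 4E 90 BB DD F0 43 91 28.
Little-endian stores the least-significant byte at the lowest address.
Reassemble most-significant byte first: 28 91 43 F0 DD BB 90 4E → 0x289143F0DDBB904E.
0x289143F0DDBB904E = 2923192334931431502.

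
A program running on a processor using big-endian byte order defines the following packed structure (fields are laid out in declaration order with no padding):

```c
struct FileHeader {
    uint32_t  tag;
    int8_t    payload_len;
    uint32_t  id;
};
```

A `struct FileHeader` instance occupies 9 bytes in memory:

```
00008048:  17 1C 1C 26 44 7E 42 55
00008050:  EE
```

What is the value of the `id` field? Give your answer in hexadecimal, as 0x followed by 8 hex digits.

`id` follows `tag` (4 B), `payload_len` (1 B), so it starts at offset 4 + 1 = 5 and occupies 4 bytes.
Bytes at offsets 5..8: 7E 42 55 EE.
In big-endian order the high byte comes first in memory.
The bytes are already most-significant first: 0x7E4255EE.

0x7E4255EE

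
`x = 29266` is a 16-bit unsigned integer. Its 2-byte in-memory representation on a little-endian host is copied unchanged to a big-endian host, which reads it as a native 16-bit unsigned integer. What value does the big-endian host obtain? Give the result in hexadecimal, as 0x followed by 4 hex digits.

0x5272

29266 in 16-bit hexadecimal is 0x7252.
Stored little-endian, the bytes at ascending addresses are 52 72.
Read back as big-endian, the last byte is least significant, giving 0x5272.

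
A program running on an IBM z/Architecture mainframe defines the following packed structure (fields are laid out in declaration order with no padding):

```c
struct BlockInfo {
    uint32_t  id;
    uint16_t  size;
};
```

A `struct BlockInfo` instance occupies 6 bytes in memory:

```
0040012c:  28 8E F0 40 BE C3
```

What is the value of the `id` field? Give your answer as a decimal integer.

`id` is the first field, at byte offset 0, occupying 4 bytes.
Bytes at offsets 0..3: 28 8E F0 40.
In big-endian order the high byte comes first in memory.
The bytes are already most-significant first: 0x288EF040.
0x288EF040 = 680456256.

680456256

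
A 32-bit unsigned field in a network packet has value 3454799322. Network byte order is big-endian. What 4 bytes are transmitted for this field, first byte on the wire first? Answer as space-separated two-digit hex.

3454799322 in hexadecimal, padded to 32 bits, is 0xCDEC0DDA.
Split into bytes (most-significant first): CD EC 0D DA.
Big-endian stores the most-significant byte at the lowest address.
So the memory order matches the most-significant-first order: CD EC 0D DA.

CD EC 0D DA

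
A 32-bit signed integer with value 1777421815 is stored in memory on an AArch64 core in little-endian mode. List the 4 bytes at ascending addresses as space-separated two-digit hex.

F7 4D F1 69

1777421815 in hexadecimal, padded to 32 bits, is 0x69F14DF7.
Split into bytes (most-significant first): 69 F1 4D F7.
In little-endian order the low byte comes first in memory.
So at ascending addresses the bytes are F7 4D F1 69.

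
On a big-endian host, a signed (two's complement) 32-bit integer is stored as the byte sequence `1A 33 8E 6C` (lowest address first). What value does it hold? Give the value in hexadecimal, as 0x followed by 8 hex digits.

0x1A338E6C

Big-endian stores the most-significant byte at the lowest address.
The bytes are already most-significant first: 0x1A338E6C.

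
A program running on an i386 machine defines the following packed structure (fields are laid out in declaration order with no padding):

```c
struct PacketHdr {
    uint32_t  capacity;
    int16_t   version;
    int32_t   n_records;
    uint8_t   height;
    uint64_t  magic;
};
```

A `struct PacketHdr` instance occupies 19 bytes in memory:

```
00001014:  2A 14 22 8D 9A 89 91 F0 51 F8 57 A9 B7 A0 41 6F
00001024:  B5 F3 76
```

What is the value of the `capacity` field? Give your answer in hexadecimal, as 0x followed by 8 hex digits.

`capacity` is the first field, at byte offset 0, occupying 4 bytes.
Bytes at offsets 0..3: 2A 14 22 8D.
Little-endian: lowest address holds the least-significant byte.
Reassemble most-significant byte first: 8D 22 14 2A → 0x8D22142A.

0x8D22142A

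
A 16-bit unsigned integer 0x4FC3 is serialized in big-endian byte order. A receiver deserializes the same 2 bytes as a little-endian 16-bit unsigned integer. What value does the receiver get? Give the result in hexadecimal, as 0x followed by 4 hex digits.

Stored big-endian, the bytes at ascending addresses are 4F C3.
Read back as little-endian, the first byte is least significant, giving 0xC34F.

0xC34F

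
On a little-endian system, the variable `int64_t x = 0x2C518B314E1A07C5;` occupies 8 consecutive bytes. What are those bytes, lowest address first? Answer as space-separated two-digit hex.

Split into bytes (most-significant first): 2C 51 8B 31 4E 1A 07 C5.
Little-endian stores the least-significant byte at the lowest address.
So at ascending addresses the bytes are C5 07 1A 4E 31 8B 51 2C.

C5 07 1A 4E 31 8B 51 2C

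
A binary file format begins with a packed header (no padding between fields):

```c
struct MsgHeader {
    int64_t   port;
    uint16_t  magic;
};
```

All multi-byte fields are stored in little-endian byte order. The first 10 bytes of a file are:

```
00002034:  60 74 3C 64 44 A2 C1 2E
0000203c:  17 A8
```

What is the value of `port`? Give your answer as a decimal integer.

3369152410873001056

`port` is the first field, at byte offset 0, occupying 8 bytes.
Bytes at offsets 0..7: 60 74 3C 64 44 A2 C1 2E.
Little-endian stores the least-significant byte at the lowest address.
Reassemble most-significant byte first: 2E C1 A2 44 64 3C 74 60 → 0x2EC1A244643C7460.
0x2EC1A244643C7460 = 3369152410873001056.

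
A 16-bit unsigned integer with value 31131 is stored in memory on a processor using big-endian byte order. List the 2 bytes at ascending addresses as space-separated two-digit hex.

79 9B

31131 in hexadecimal, padded to 16 bits, is 0x799B.
Split into bytes (most-significant first): 79 9B.
Big-endian stores the most-significant byte at the lowest address.
So the memory order matches the most-significant-first order: 79 9B.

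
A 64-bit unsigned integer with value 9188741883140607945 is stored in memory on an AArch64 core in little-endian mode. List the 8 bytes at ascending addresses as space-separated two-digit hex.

C9 8F 59 05 0F F8 84 7F

9188741883140607945 in hexadecimal, padded to 64 bits, is 0x7F84F80F05598FC9.
Split into bytes (most-significant first): 7F 84 F8 0F 05 59 8F C9.
In little-endian order the low byte comes first in memory.
So at ascending addresses the bytes are C9 8F 59 05 0F F8 84 7F.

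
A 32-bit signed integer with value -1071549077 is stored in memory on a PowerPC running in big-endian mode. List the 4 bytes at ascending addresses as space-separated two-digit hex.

C0 21 75 6B

Two's complement of -1071549077 in 32 bits: 1071549077 = 0x3FDE8A95; invert → 0xC021756A; add 1 → 0xC021756B.
Split into bytes (most-significant first): C0 21 75 6B.
Big-endian: lowest address holds the most-significant byte.
So the memory order matches the most-significant-first order: C0 21 75 6B.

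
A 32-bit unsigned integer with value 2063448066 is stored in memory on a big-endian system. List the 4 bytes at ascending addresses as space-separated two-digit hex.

2063448066 in hexadecimal, padded to 32 bits, is 0x7AFDB802.
Split into bytes (most-significant first): 7A FD B8 02.
Big-endian stores the most-significant byte at the lowest address.
So the memory order matches the most-significant-first order: 7A FD B8 02.

7A FD B8 02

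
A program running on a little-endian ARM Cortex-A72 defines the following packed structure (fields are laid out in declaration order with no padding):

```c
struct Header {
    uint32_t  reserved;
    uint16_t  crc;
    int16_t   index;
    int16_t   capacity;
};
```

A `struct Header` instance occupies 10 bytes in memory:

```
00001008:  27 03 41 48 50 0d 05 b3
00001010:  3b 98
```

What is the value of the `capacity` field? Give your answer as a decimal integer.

`capacity` follows `reserved` (4 B), `crc` (2 B), `index` (2 B), so it starts at offset 4 + 2 + 2 = 8 and occupies 2 bytes.
Bytes at offsets 8..9: 3B 98.
In little-endian order the low byte comes first in memory.
Reassemble most-significant byte first: 98 3B → 0x983B.
Top bit is set, so as a signed 16-bit value this is 0x983B − 2^16 = -26565.

-26565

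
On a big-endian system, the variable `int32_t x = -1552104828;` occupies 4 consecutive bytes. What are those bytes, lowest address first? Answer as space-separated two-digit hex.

A3 7C C2 84

Two's complement of -1552104828 in 32 bits: 1552104828 = 0x5C833D7C; invert → 0xA37CC283; add 1 → 0xA37CC284.
Split into bytes (most-significant first): A3 7C C2 84.
Big-endian: lowest address holds the most-significant byte.
So the memory order matches the most-significant-first order: A3 7C C2 84.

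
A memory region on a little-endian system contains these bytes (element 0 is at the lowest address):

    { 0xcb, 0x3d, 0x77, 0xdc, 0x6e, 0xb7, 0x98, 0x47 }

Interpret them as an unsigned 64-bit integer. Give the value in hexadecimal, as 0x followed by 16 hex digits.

In little-endian order the low byte comes first in memory.
Reassemble most-significant byte first: 47 98 B7 6E DC 77 3D CB → 0x4798B76EDC773DCB.

0x4798B76EDC773DCB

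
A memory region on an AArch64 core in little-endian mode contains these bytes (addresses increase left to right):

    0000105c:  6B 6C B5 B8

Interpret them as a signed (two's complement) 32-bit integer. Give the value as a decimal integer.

-1196069781

Little-endian stores the least-significant byte at the lowest address.
Reassemble most-significant byte first: B8 B5 6C 6B → 0xB8B56C6B.
Top bit is set, so as a signed 32-bit value this is 0xB8B56C6B − 2^32 = -1196069781.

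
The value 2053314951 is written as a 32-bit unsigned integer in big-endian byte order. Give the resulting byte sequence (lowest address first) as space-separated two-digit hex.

2053314951 in hexadecimal, padded to 32 bits, is 0x7A631987.
Split into bytes (most-significant first): 7A 63 19 87.
Big-endian stores the most-significant byte at the lowest address.
So the memory order matches the most-significant-first order: 7A 63 19 87.

7A 63 19 87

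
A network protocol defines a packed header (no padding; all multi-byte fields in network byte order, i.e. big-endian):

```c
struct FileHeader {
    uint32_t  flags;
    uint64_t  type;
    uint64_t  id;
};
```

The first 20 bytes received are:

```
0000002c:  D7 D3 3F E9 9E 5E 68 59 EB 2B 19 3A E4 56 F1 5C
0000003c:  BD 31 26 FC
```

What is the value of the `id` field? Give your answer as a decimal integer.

16453603669258086140

`id` follows `flags` (4 B), `type` (8 B), so it starts at offset 4 + 8 = 12 and occupies 8 bytes.
Bytes at offsets 12..19: E4 56 F1 5C BD 31 26 FC.
Big-endian: lowest address holds the most-significant byte.
The bytes are already most-significant first: 0xE456F15CBD3126FC.
0xE456F15CBD3126FC = 16453603669258086140.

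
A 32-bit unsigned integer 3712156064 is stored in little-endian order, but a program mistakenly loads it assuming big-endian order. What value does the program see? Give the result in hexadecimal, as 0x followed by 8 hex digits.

3712156064 in 32-bit hexadecimal is 0xDD4301A0.
Stored little-endian, the bytes at ascending addresses are A0 01 43 DD.
Read back as big-endian, the last byte is least significant, giving 0xA00143DD.

0xA00143DD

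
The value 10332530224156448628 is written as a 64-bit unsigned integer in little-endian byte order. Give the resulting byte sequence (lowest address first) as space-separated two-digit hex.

10332530224156448628 in hexadecimal, padded to 64 bits, is 0x8F64857EA9D51774.
Split into bytes (most-significant first): 8F 64 85 7E A9 D5 17 74.
Little-endian: lowest address holds the least-significant byte.
So at ascending addresses the bytes are 74 17 D5 A9 7E 85 64 8F.

74 17 D5 A9 7E 85 64 8F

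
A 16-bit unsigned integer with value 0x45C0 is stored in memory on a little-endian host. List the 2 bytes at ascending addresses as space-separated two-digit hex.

Split into bytes (most-significant first): 45 C0.
In little-endian order the low byte comes first in memory.
So at ascending addresses the bytes are C0 45.

C0 45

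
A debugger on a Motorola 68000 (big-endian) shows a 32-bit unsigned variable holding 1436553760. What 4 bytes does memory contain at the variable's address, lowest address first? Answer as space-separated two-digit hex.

55 A0 12 20

1436553760 in hexadecimal, padded to 32 bits, is 0x55A01220.
Split into bytes (most-significant first): 55 A0 12 20.
Big-endian: lowest address holds the most-significant byte.
So the memory order matches the most-significant-first order: 55 A0 12 20.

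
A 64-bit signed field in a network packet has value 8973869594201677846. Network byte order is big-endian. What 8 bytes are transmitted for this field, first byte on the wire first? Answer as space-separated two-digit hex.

8973869594201677846 in hexadecimal, padded to 64 bits, is 0x7C8996D9AF11E016.
Split into bytes (most-significant first): 7C 89 96 D9 AF 11 E0 16.
Big-endian stores the most-significant byte at the lowest address.
So the memory order matches the most-significant-first order: 7C 89 96 D9 AF 11 E0 16.

7C 89 96 D9 AF 11 E0 16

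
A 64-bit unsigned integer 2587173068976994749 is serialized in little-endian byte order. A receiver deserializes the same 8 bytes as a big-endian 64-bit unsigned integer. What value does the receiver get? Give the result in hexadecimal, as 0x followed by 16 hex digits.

2587173068976994749 in 64-bit hexadecimal is 0x23E77C32E4D4B9BD.
Stored little-endian, the bytes at ascending addresses are BD B9 D4 E4 32 7C E7 23.
Read back as big-endian, the last byte is least significant, giving 0xBDB9D4E4327CE723.

0xBDB9D4E4327CE723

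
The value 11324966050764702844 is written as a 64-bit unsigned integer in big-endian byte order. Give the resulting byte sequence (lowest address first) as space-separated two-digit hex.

9D 2A 5C 9E F5 30 44 7C

11324966050764702844 in hexadecimal, padded to 64 bits, is 0x9D2A5C9EF530447C.
Split into bytes (most-significant first): 9D 2A 5C 9E F5 30 44 7C.
Big-endian stores the most-significant byte at the lowest address.
So the memory order matches the most-significant-first order: 9D 2A 5C 9E F5 30 44 7C.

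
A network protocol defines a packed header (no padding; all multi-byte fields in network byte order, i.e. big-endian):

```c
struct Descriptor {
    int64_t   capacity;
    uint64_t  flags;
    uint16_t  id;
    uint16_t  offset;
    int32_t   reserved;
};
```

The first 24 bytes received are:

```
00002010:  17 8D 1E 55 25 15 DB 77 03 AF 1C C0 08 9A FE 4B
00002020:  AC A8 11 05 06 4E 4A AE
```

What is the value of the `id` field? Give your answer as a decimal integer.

44200

`id` follows `capacity` (8 B), `flags` (8 B), so it starts at offset 8 + 8 = 16 and occupies 2 bytes.
Bytes at offsets 16..17: AC A8.
In big-endian order the high byte comes first in memory.
The bytes are already most-significant first: 0xACA8.
0xACA8 = 44200.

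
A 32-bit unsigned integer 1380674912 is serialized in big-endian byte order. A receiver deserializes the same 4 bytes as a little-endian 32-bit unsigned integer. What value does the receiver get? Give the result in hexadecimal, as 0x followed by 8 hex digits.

0x606D4B52

1380674912 in 32-bit hexadecimal is 0x524B6D60.
Stored big-endian, the bytes at ascending addresses are 52 4B 6D 60.
Read back as little-endian, the first byte is least significant, giving 0x606D4B52.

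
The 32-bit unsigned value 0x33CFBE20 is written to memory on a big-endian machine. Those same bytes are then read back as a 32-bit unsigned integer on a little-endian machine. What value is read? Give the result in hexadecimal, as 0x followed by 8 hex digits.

0x20BECF33

Stored big-endian, the bytes at ascending addresses are 33 CF BE 20.
Read back as little-endian, the first byte is least significant, giving 0x20BECF33.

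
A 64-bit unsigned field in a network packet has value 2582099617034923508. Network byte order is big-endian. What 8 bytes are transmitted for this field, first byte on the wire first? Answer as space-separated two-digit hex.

23 D5 75 EB D0 09 ED F4

2582099617034923508 in hexadecimal, padded to 64 bits, is 0x23D575EBD009EDF4.
Split into bytes (most-significant first): 23 D5 75 EB D0 09 ED F4.
Big-endian stores the most-significant byte at the lowest address.
So the memory order matches the most-significant-first order: 23 D5 75 EB D0 09 ED F4.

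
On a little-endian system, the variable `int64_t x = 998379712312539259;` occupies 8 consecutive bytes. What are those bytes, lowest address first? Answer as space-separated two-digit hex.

998379712312539259 in hexadecimal, padded to 64 bits, is 0x0DDAF50F0758787B.
Split into bytes (most-significant first): 0D DA F5 0F 07 58 78 7B.
Little-endian stores the least-significant byte at the lowest address.
So at ascending addresses the bytes are 7B 78 58 07 0F F5 DA 0D.

7B 78 58 07 0F F5 DA 0D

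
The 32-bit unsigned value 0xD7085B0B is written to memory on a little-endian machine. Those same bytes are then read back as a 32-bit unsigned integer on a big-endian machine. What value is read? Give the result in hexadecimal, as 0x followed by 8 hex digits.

0x0B5B08D7

Stored little-endian, the bytes at ascending addresses are 0B 5B 08 D7.
Read back as big-endian, the last byte is least significant, giving 0x0B5B08D7.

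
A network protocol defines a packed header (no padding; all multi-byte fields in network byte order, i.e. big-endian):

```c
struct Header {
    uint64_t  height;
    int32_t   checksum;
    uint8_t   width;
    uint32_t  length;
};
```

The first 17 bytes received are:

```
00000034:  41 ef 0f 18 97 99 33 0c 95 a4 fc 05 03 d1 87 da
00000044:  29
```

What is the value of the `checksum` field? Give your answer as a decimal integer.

-1784349691

`checksum` follows `height` (8 bytes), so it starts at byte offset 8 and occupies 4 bytes.
Bytes at offsets 8..11: 95 A4 FC 05.
In big-endian order the high byte comes first in memory.
The bytes are already most-significant first: 0x95A4FC05.
Top bit is set, so as a signed 32-bit value this is 0x95A4FC05 − 2^32 = -1784349691.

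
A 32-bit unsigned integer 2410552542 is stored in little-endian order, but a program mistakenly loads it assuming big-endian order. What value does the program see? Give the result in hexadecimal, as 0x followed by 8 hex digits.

2410552542 in 32-bit hexadecimal is 0x8FAE1CDE.
Stored little-endian, the bytes at ascending addresses are DE 1C AE 8F.
Read back as big-endian, the last byte is least significant, giving 0xDE1CAE8F.

0xDE1CAE8F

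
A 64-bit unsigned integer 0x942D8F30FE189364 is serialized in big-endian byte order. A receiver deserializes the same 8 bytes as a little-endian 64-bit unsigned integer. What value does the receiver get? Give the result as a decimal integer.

7247163705384709524

Stored big-endian, the bytes at ascending addresses are 94 2D 8F 30 FE 18 93 64.
Read back as little-endian, the first byte is least significant, giving 0x649318FE308F2D94.
0x649318FE308F2D94 = 7247163705384709524.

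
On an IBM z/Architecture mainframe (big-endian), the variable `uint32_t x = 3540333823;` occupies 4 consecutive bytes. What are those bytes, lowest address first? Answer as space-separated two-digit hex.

D3 05 34 FF

3540333823 in hexadecimal, padded to 32 bits, is 0xD30534FF.
Split into bytes (most-significant first): D3 05 34 FF.
In big-endian order the high byte comes first in memory.
So the memory order matches the most-significant-first order: D3 05 34 FF.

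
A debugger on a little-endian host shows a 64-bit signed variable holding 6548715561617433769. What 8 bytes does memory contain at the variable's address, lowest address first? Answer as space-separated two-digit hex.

A9 A4 47 51 1B B6 E1 5A

6548715561617433769 in hexadecimal, padded to 64 bits, is 0x5AE1B61B5147A4A9.
Split into bytes (most-significant first): 5A E1 B6 1B 51 47 A4 A9.
Little-endian: lowest address holds the least-significant byte.
So at ascending addresses the bytes are A9 A4 47 51 1B B6 E1 5A.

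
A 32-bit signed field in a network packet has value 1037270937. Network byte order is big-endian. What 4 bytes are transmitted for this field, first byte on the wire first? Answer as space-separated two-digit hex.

3D D3 7F 99

1037270937 in hexadecimal, padded to 32 bits, is 0x3DD37F99.
Split into bytes (most-significant first): 3D D3 7F 99.
In big-endian order the high byte comes first in memory.
So the memory order matches the most-significant-first order: 3D D3 7F 99.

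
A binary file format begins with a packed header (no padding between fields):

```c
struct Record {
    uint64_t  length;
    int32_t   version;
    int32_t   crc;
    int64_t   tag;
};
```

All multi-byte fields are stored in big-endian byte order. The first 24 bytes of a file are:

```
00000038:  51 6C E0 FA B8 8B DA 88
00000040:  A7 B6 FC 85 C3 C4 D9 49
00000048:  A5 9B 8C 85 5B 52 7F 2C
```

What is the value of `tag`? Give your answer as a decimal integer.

`tag` follows `length` (8 B), `version` (4 B), `crc` (4 B), so it starts at offset 8 + 4 + 4 = 16 and occupies 8 bytes.
Bytes at offsets 16..23: A5 9B 8C 85 5B 52 7F 2C.
Big-endian stores the most-significant byte at the lowest address.
The bytes are already most-significant first: 0xA59B8C855B527F2C.
Top bit is set, so as a signed 64-bit value this is 0xA59B8C855B527F2C − 2^64 = -6513457931670618324.

-6513457931670618324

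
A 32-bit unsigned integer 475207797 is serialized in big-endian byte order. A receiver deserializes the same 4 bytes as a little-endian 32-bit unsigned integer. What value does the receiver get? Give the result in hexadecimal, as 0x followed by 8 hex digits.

0x7518531C

475207797 in 32-bit hexadecimal is 0x1C531875.
Stored big-endian, the bytes at ascending addresses are 1C 53 18 75.
Read back as little-endian, the first byte is least significant, giving 0x7518531C.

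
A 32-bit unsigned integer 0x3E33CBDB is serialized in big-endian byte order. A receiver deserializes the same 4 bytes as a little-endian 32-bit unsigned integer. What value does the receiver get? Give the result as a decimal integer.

3687527230

Stored big-endian, the bytes at ascending addresses are 3E 33 CB DB.
Read back as little-endian, the first byte is least significant, giving 0xDBCB333E.
0xDBCB333E = 3687527230.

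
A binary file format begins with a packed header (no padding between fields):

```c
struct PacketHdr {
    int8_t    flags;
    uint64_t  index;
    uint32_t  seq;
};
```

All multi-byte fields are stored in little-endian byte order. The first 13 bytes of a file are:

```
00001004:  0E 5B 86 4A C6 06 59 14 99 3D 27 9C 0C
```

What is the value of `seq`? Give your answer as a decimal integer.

`seq` follows `flags` (1 B), `index` (8 B), so it starts at offset 1 + 8 = 9 and occupies 4 bytes.
Bytes at offsets 9..12: 3D 27 9C 0C.
In little-endian order the low byte comes first in memory.
Reassemble most-significant byte first: 0C 9C 27 3D → 0x0C9C273D.
0x0C9C273D = 211560253.

211560253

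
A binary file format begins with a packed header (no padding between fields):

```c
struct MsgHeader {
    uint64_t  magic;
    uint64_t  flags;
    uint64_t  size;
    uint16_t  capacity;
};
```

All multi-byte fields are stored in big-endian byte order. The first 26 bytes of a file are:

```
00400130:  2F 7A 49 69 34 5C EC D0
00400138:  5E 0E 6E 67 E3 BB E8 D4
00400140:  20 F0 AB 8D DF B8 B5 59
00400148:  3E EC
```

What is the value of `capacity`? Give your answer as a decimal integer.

16108

`capacity` follows `magic` (8 B), `flags` (8 B), `size` (8 B), so it starts at offset 8 + 8 + 8 = 24 and occupies 2 bytes.
Bytes at offsets 24..25: 3E EC.
Big-endian stores the most-significant byte at the lowest address.
The bytes are already most-significant first: 0x3EEC.
0x3EEC = 16108.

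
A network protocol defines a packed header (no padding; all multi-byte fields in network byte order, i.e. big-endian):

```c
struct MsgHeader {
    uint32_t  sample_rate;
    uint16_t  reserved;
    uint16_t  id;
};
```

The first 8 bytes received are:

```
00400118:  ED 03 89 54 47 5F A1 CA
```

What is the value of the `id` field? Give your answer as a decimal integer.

41418

`id` follows `sample_rate` (4 B), `reserved` (2 B), so it starts at offset 4 + 2 = 6 and occupies 2 bytes.
Bytes at offsets 6..7: A1 CA.
Big-endian stores the most-significant byte at the lowest address.
The bytes are already most-significant first: 0xA1CA.
0xA1CA = 41418.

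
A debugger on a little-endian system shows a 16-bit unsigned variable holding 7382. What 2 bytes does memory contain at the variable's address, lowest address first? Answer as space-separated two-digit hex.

7382 in hexadecimal, padded to 16 bits, is 0x1CD6.
Split into bytes (most-significant first): 1C D6.
In little-endian order the low byte comes first in memory.
So at ascending addresses the bytes are D6 1C.

D6 1C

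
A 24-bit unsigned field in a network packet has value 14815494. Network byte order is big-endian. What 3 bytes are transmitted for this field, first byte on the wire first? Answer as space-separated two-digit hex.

14815494 in hexadecimal, padded to 24 bits, is 0xE21106.
Split into bytes (most-significant first): E2 11 06.
Big-endian: lowest address holds the most-significant byte.
So the memory order matches the most-significant-first order: E2 11 06.

E2 11 06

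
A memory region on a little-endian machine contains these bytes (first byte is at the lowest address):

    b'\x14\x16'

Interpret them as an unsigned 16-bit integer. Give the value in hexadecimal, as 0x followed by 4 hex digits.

0x1614

In little-endian order the low byte comes first in memory.
Reassemble most-significant byte first: 16 14 → 0x1614.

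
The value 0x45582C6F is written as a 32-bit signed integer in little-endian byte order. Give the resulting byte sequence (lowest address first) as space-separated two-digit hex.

6F 2C 58 45

Split into bytes (most-significant first): 45 58 2C 6F.
In little-endian order the low byte comes first in memory.
So at ascending addresses the bytes are 6F 2C 58 45.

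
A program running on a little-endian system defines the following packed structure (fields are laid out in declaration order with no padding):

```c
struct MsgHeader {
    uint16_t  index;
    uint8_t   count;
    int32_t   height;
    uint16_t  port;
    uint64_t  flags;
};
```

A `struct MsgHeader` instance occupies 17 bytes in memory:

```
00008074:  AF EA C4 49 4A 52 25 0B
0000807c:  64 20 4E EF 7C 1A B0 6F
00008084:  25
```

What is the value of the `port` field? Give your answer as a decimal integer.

`port` follows `index` (2 B), `count` (1 B), `height` (4 B), so it starts at offset 2 + 1 + 4 = 7 and occupies 2 bytes.
Bytes at offsets 7..8: 0B 64.
Little-endian: lowest address holds the least-significant byte.
Reassemble most-significant byte first: 64 0B → 0x640B.
0x640B = 25611.

25611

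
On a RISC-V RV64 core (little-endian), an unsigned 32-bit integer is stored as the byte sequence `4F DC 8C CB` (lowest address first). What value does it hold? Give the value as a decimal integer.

3415006287

Little-endian: lowest address holds the least-significant byte.
Reassemble most-significant byte first: CB 8C DC 4F → 0xCB8CDC4F.
0xCB8CDC4F = 3415006287.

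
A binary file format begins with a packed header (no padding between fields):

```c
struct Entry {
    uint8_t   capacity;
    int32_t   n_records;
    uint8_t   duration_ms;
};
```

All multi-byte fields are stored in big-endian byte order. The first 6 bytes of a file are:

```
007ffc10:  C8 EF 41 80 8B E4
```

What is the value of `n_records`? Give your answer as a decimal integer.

`n_records` follows `capacity` (1 byte), so it starts at byte offset 1 and occupies 4 bytes.
Bytes at offsets 1..4: EF 41 80 8B.
In big-endian order the high byte comes first in memory.
The bytes are already most-significant first: 0xEF41808B.
Top bit is set, so as a signed 32-bit value this is 0xEF41808B − 2^32 = -280919925.

-280919925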